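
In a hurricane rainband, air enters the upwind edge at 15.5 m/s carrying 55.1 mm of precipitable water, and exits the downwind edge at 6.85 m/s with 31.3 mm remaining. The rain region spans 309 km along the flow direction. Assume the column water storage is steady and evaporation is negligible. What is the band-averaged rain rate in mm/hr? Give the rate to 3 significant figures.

Column moisture flux per unit crosswind length is F = V × PW.
Inflow: F_in = 15.5 × 55.1 = 854.05 mm·m/s
Outflow: F_out = 6.85 × 31.3 = 214.405 mm·m/s
Steady-state rate R = (F_in − F_out)/L = (854.05 − 214.405) / 309000 m = 2.070e-03 mm/s.
R = 2.070e-03 × 3600 = 7.45 mm/hr.

R ≈ 7.45 mm/hr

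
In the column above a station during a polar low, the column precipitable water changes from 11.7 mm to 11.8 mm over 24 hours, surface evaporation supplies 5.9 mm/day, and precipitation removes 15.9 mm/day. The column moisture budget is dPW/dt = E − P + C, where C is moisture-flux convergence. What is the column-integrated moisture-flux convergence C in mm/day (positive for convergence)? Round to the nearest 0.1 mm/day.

dPW/dt = (11.8 − 11.7) mm / (24/24 day) = +0.100 mm/day.
C = dPW/dt − E + P = (+0.100) − 5.9 + 15.9 = 10.1 mm/day.

C ≈ 10.1 mm/day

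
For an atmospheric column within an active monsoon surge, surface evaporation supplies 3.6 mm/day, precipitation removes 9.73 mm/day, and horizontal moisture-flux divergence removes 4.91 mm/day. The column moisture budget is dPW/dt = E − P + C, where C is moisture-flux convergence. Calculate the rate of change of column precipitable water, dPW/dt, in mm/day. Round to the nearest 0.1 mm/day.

dPW/dt = E − P + C = 3.6 − 9.73 + (-4.91) = -11.0 mm/day.

dPW/dt ≈ -11.0 mm/day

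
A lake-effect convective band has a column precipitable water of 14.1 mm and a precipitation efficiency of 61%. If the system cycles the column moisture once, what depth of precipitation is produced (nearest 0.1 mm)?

precipitation ≈ 8.6 mm

Precipitation = ε × PW = 0.61 × 14.1 = 8.6 mm.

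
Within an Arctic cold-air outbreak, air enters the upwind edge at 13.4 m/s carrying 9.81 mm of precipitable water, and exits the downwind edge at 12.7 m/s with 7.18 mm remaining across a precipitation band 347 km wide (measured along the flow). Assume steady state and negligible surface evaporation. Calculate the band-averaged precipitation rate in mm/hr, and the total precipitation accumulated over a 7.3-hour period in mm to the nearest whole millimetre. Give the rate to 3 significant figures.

R ≈ 0.418 mm/hr; total ≈ 3 mm

Column moisture flux per unit crosswind length is F = V × PW.
Inflow: F_in = 13.4 × 9.81 = 131.454 mm·m/s
Outflow: F_out = 12.7 × 7.18 = 91.186 mm·m/s
Steady-state rate R = (F_in − F_out)/L = (131.454 − 91.186) / 347000 m = 1.160e-04 mm/s.
R = 1.160e-04 × 3600 = 0.418 mm/hr.
Over 7.3 h: total = 0.418 × 7.3 = 3.0514 ≈ 3 mm.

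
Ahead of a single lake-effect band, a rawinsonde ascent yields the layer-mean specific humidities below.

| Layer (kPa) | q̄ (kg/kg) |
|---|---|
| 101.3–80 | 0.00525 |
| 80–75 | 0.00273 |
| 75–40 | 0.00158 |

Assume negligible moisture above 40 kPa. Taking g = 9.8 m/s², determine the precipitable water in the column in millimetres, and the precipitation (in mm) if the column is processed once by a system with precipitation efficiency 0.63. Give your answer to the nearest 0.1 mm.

PW ≈ 18.4 mm; precipitation ≈ 11.6 mm

Precipitable water is the column-integrated vapour mass per unit area: PW = (1/g) Σ q̄ Δp, with q in kg/kg and Δp in Pa (1 kg/m² of water = 1 mm).
Layer 101.3–80 kPa: Δp = 213 hPa = 21300 Pa, q̄ = 0.00525 kg/kg → 0.00525 × 21300 / 9.8 = 11.41 mm
Layer 80–75 kPa: Δp = 50 hPa = 5000 Pa, q̄ = 0.00273 kg/kg → 0.00273 × 5000 / 9.8 = 1.39 mm
Layer 75–40 kPa: Δp = 350 hPa = 35000 Pa, q̄ = 0.00158 kg/kg → 0.00158 × 35000 / 9.8 = 5.64 mm
PW = 11.41 + 1.39 + 5.64 = 18.44 ≈ 18.4 mm.
Precipitation = ε × PW = 0.63 × 18.4 = 11.6 mm.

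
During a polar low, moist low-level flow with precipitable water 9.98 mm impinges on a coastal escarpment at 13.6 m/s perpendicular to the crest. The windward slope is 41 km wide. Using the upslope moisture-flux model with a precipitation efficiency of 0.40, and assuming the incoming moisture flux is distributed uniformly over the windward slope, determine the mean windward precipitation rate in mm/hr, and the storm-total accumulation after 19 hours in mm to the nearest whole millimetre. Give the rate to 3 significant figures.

Incoming column moisture flux per unit ridge length: F = V × PW = 13.6 × 9.98 = 135.728 mm·m/s.
Spread over the 41 km slope with efficiency ε = 0.40: R = ε·F/W = 0.40 × 135.728 / 41000 m = 1.324e-03 mm/s.
R = 1.324e-03 × 3600 = 4.77 mm/hr.
Over 19 h: total = 4.77 × 19 = 90.63 ≈ 91 mm.

R ≈ 4.77 mm/hr; total ≈ 91 mm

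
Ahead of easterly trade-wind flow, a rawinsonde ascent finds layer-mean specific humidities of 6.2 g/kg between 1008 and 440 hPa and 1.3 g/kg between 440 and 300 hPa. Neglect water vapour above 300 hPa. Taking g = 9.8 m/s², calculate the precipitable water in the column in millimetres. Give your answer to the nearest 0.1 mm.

Precipitable water is the column-integrated vapour mass per unit area: PW = (1/g) Σ q̄ Δp, with q in kg/kg and Δp in Pa (1 kg/m² of water = 1 mm).
Layer 1008–440 hPa: Δp = 568 hPa = 56800 Pa, q̄ = 0.0062 kg/kg → 0.0062 × 56800 / 9.8 = 35.93 mm
Layer 440–300 hPa: Δp = 140 hPa = 14000 Pa, q̄ = 0.0013 kg/kg → 0.0013 × 14000 / 9.8 = 1.86 mm
PW = 35.93 + 1.86 = 37.79 ≈ 37.8 mm.

PW ≈ 37.8 mm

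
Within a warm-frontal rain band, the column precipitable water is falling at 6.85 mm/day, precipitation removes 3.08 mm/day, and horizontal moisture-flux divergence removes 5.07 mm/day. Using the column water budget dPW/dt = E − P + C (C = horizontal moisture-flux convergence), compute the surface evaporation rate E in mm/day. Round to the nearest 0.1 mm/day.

dPW/dt = -6.85 mm/day.
E = dPW/dt + P − C = (-6.85) + 3.08 − (-5.07) = 1.3 mm/day.

E ≈ 1.3 mm/day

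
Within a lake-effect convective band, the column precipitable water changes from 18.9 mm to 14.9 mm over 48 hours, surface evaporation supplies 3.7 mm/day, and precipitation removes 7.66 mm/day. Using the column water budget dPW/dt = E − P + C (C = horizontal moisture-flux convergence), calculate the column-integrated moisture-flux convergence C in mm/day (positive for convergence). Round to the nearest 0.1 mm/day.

dPW/dt = (14.9 − 18.9) mm / (48/24 day) = -2.000 mm/day.
C = dPW/dt − E + P = (-2.000) − 3.7 + 7.66 = 2.0 mm/day.

C ≈ 2.0 mm/day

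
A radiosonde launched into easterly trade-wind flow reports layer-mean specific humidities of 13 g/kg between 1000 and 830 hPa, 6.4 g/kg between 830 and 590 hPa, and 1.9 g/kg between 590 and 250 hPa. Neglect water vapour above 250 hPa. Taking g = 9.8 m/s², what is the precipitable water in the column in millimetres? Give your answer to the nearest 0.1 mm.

PW ≈ 44.8 mm

Precipitable water is the column-integrated vapour mass per unit area: PW = (1/g) Σ q̄ Δp, with q in kg/kg and Δp in Pa (1 kg/m² of water = 1 mm).
Layer 1000–830 hPa: Δp = 170 hPa = 17000 Pa, q̄ = 0.013 kg/kg → 0.013 × 17000 / 9.8 = 22.55 mm
Layer 830–590 hPa: Δp = 240 hPa = 24000 Pa, q̄ = 0.0064 kg/kg → 0.0064 × 24000 / 9.8 = 15.67 mm
Layer 590–250 hPa: Δp = 340 hPa = 34000 Pa, q̄ = 0.0019 kg/kg → 0.0019 × 34000 / 9.8 = 6.59 mm
PW = 22.55 + 15.67 + 6.59 = 44.81 ≈ 44.8 mm.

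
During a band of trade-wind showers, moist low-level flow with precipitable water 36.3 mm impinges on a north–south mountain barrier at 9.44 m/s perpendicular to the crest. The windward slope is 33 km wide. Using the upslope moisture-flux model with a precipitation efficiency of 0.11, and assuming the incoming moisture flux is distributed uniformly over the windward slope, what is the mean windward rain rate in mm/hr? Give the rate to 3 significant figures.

Incoming column moisture flux per unit ridge length: F = V × PW = 9.44 × 36.3 = 342.672 mm·m/s.
Spread over the 33 km slope with efficiency ε = 0.11: R = ε·F/W = 0.11 × 342.672 / 33000 m = 1.142e-03 mm/s.
R = 1.142e-03 × 3600 = 4.11 mm/hr.

R ≈ 4.11 mm/hr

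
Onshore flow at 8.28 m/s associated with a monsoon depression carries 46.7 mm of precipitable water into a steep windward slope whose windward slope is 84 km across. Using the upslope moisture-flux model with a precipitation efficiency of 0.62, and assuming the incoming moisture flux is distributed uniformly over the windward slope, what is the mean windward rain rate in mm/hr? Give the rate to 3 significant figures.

Incoming column moisture flux per unit ridge length: F = V × PW = 8.28 × 46.7 = 386.676 mm·m/s.
Spread over the 84 km slope with efficiency ε = 0.62: R = ε·F/W = 0.62 × 386.676 / 84000 m = 2.854e-03 mm/s.
R = 2.854e-03 × 3600 = 10.3 mm/hr.

R ≈ 10.3 mm/hr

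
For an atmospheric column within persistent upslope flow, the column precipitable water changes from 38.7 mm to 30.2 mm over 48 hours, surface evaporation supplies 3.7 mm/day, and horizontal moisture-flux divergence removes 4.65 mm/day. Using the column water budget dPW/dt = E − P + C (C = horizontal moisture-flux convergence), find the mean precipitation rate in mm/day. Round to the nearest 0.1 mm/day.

dPW/dt = (30.2 − 38.7) mm / (48/24 day) = -4.250 mm/day.
P = E + C − dPW/dt = 3.7 + (-4.65) − (-4.250) = 3.3 mm/day.

P ≈ 3.3 mm/day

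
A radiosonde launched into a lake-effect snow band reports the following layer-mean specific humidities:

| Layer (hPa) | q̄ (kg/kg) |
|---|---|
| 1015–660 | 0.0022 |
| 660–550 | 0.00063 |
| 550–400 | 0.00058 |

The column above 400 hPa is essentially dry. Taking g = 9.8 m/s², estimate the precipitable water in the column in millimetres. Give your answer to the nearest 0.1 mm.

PW ≈ 9.6 mm

Precipitable water is the column-integrated vapour mass per unit area: PW = (1/g) Σ q̄ Δp, with q in kg/kg and Δp in Pa (1 kg/m² of water = 1 mm).
Layer 1015–660 hPa: Δp = 355 hPa = 35500 Pa, q̄ = 0.0022 kg/kg → 0.0022 × 35500 / 9.8 = 7.97 mm
Layer 660–550 hPa: Δp = 110 hPa = 11000 Pa, q̄ = 0.00063 kg/kg → 0.00063 × 11000 / 9.8 = 0.71 mm
Layer 550–400 hPa: Δp = 150 hPa = 15000 Pa, q̄ = 0.00058 kg/kg → 0.00058 × 15000 / 9.8 = 0.89 mm
PW = 7.97 + 0.71 + 0.89 = 9.57 ≈ 9.6 mm.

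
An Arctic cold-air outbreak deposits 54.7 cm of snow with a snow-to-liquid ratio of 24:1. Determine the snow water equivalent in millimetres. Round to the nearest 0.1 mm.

SWE = snow depth / ratio = 54.7 cm / 24 = 2.279 cm = 22.8 mm.

SWE ≈ 22.8 mm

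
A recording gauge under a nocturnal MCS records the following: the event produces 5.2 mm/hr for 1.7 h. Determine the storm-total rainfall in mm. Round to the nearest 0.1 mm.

total ≈ 8.8 mm

Total = Σ Rᵢ Δtᵢ = 5.2 × 1.7
      = 8.84 = 8.8 mm.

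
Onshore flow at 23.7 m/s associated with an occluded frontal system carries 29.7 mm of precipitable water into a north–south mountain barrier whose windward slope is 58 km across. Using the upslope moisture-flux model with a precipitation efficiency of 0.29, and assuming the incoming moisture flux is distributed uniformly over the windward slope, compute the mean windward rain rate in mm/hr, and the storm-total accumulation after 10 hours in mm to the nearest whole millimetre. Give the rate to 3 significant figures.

R ≈ 12.7 mm/hr; total ≈ 127 mm

Incoming column moisture flux per unit ridge length: F = V × PW = 23.7 × 29.7 = 703.89 mm·m/s.
Spread over the 58 km slope with efficiency ε = 0.29: R = ε·F/W = 0.29 × 703.89 / 58000 m = 3.519e-03 mm/s.
R = 3.519e-03 × 3600 = 12.7 mm/hr.
Over 10 h: total = 12.7 × 10 = 127 mm.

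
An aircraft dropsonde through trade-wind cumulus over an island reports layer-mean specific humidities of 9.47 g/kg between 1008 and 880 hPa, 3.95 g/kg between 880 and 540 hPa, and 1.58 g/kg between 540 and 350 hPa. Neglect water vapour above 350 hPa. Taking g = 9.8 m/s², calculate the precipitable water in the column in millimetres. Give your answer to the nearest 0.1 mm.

PW ≈ 29.1 mm

Precipitable water is the column-integrated vapour mass per unit area: PW = (1/g) Σ q̄ Δp, with q in kg/kg and Δp in Pa (1 kg/m² of water = 1 mm).
Layer 1008–880 hPa: Δp = 128 hPa = 12800 Pa, q̄ = 0.00947 kg/kg → 0.00947 × 12800 / 9.8 = 12.37 mm
Layer 880–540 hPa: Δp = 340 hPa = 34000 Pa, q̄ = 0.00395 kg/kg → 0.00395 × 34000 / 9.8 = 13.70 mm
Layer 540–350 hPa: Δp = 190 hPa = 19000 Pa, q̄ = 0.00158 kg/kg → 0.00158 × 19000 / 9.8 = 3.06 mm
PW = 12.37 + 13.70 + 3.06 = 29.13 ≈ 29.1 mm.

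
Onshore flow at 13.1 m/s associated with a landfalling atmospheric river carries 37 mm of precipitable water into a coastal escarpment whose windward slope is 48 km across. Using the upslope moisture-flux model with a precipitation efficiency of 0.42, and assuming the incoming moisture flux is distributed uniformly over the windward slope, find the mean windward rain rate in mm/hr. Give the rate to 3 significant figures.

Incoming column moisture flux per unit ridge length: F = V × PW = 13.1 × 37 = 484.7 mm·m/s.
Spread over the 48 km slope with efficiency ε = 0.42: R = ε·F/W = 0.42 × 484.7 / 48000 m = 4.241e-03 mm/s.
R = 4.241e-03 × 3600 = 15.3 mm/hr.

R ≈ 15.3 mm/hr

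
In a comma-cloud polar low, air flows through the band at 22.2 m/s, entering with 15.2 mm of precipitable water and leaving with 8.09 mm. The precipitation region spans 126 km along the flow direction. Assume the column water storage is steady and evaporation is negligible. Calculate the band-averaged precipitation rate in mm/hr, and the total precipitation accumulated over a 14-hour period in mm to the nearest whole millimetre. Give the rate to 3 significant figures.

R ≈ 4.51 mm/hr; total ≈ 63 mm

Column moisture flux per unit crosswind length is F = V × PW.
Inflow: F_in = 22.2 × 15.2 = 337.44 mm·m/s
Outflow: F_out = 22.2 × 8.09 = 179.598 mm·m/s
Steady-state rate R = (F_in − F_out)/L = (337.44 − 179.598) / 126000 m = 1.253e-03 mm/s.
R = 1.253e-03 × 3600 = 4.51 mm/hr.
Over 14 h: total = 4.51 × 14 = 63.14 ≈ 63 mm.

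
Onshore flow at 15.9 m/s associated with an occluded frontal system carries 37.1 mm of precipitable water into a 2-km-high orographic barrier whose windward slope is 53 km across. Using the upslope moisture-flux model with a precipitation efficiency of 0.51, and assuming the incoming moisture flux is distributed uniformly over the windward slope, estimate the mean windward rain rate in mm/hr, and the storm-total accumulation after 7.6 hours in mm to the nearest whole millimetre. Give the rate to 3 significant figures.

Incoming column moisture flux per unit ridge length: F = V × PW = 15.9 × 37.1 = 589.89 mm·m/s.
Spread over the 53 km slope with efficiency ε = 0.51: R = ε·F/W = 0.51 × 589.89 / 53000 m = 5.676e-03 mm/s.
R = 5.676e-03 × 3600 = 20.4 mm/hr.
Over 7.6 h: total = 20.4 × 7.6 = 155.04 ≈ 155 mm.

R ≈ 20.4 mm/hr; total ≈ 155 mm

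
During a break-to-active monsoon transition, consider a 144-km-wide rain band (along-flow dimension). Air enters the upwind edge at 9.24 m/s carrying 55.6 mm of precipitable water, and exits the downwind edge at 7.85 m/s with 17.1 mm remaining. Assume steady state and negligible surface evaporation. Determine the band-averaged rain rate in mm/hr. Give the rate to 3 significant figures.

R ≈ 9.49 mm/hr

Column moisture flux per unit crosswind length is F = V × PW.
Inflow: F_in = 9.24 × 55.6 = 513.744 mm·m/s
Outflow: F_out = 7.85 × 17.1 = 134.235 mm·m/s
Steady-state rate R = (F_in − F_out)/L = (513.744 − 134.235) / 144000 m = 2.635e-03 mm/s.
R = 2.635e-03 × 3600 = 9.49 mm/hr.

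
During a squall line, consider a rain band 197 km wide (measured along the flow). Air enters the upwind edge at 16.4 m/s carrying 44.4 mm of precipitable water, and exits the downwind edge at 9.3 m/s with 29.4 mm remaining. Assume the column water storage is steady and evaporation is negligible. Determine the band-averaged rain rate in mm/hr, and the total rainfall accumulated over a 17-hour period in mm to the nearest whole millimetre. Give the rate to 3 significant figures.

R ≈ 8.31 mm/hr; total ≈ 141 mm

Column moisture flux per unit crosswind length is F = V × PW.
Inflow: F_in = 16.4 × 44.4 = 728.16 mm·m/s
Outflow: F_out = 9.3 × 29.4 = 273.42 mm·m/s
Steady-state rate R = (F_in − F_out)/L = (728.16 − 273.42) / 197000 m = 2.308e-03 mm/s.
R = 2.308e-03 × 3600 = 8.31 mm/hr.
Over 17 h: total = 8.31 × 17 = 141.27 ≈ 141 mm.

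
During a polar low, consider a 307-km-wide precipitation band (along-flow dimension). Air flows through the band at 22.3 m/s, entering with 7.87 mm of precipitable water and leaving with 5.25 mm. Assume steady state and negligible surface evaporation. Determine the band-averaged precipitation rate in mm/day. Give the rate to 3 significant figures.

R ≈ 16.4 mm/day

Column moisture flux per unit crosswind length is F = V × PW.
Inflow: F_in = 22.3 × 7.87 = 175.501 mm·m/s
Outflow: F_out = 22.3 × 5.25 = 117.075 mm·m/s
Steady-state rate R = (F_in − F_out)/L = (175.501 − 117.075) / 307000 m = 1.903e-04 mm/s.
R = 1.903e-04 × 3600 × 24 = 16.4 mm/day.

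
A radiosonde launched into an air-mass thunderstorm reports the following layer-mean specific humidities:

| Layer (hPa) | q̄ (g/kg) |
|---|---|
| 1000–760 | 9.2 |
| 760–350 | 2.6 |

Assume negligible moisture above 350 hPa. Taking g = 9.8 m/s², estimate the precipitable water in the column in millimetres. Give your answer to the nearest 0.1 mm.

Precipitable water is the column-integrated vapour mass per unit area: PW = (1/g) Σ q̄ Δp, with q in kg/kg and Δp in Pa (1 kg/m² of water = 1 mm).
Layer 1000–760 hPa: Δp = 240 hPa = 24000 Pa, q̄ = 0.0092 kg/kg → 0.0092 × 24000 / 9.8 = 22.53 mm
Layer 760–350 hPa: Δp = 410 hPa = 41000 Pa, q̄ = 0.0026 kg/kg → 0.0026 × 41000 / 9.8 = 10.88 mm
PW = 22.53 + 10.88 = 33.41 ≈ 33.4 mm.

PW ≈ 33.4 mm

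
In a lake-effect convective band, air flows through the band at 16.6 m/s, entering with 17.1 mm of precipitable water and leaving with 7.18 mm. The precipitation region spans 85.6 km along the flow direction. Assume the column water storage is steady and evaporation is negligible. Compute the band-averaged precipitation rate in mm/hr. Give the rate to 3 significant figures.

R ≈ 6.93 mm/hr

Column moisture flux per unit crosswind length is F = V × PW.
Inflow: F_in = 16.6 × 17.1 = 283.86 mm·m/s
Outflow: F_out = 16.6 × 7.18 = 119.188 mm·m/s
Steady-state rate R = (F_in − F_out)/L = (283.86 − 119.188) / 85600 m = 1.924e-03 mm/s.
R = 1.924e-03 × 3600 = 6.93 mm/hr.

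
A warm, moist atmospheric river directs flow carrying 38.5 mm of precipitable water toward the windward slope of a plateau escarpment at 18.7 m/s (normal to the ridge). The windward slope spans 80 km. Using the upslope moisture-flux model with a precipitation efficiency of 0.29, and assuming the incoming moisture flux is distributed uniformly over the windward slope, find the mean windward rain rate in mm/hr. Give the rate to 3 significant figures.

R ≈ 9.40 mm/hr

Incoming column moisture flux per unit ridge length: F = V × PW = 18.7 × 38.5 = 719.95 mm·m/s.
Spread over the 80 km slope with efficiency ε = 0.29: R = ε·F/W = 0.29 × 719.95 / 80000 m = 2.610e-03 mm/s.
R = 2.610e-03 × 3600 = 9.40 mm/hr.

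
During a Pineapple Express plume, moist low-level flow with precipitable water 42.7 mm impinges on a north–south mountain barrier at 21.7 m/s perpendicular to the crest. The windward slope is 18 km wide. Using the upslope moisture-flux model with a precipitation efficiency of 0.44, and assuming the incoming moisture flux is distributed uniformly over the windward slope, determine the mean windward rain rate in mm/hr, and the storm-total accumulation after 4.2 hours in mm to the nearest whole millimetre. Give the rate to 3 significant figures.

R ≈ 81.5 mm/hr; total ≈ 342 mm

Incoming column moisture flux per unit ridge length: F = V × PW = 21.7 × 42.7 = 926.59 mm·m/s.
Spread over the 18 km slope with efficiency ε = 0.44: R = ε·F/W = 0.44 × 926.59 / 18000 m = 2.265e-02 mm/s.
R = 2.265e-02 × 3600 = 81.5 mm/hr.
Over 4.2 h: total = 81.5 × 4.2 = 342.3 ≈ 342 mm.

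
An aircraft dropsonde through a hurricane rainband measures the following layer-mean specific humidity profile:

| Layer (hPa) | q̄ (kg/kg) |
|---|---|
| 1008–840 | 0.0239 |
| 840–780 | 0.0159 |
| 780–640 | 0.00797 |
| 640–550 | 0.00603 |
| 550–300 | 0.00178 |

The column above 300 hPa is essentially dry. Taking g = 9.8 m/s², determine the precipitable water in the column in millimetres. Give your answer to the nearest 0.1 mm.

PW ≈ 72.2 mm

Precipitable water is the column-integrated vapour mass per unit area: PW = (1/g) Σ q̄ Δp, with q in kg/kg and Δp in Pa (1 kg/m² of water = 1 mm).
Layer 1008–840 hPa: Δp = 168 hPa = 16800 Pa, q̄ = 0.0239 kg/kg → 0.0239 × 16800 / 9.8 = 40.97 mm
Layer 840–780 hPa: Δp = 60 hPa = 6000 Pa, q̄ = 0.0159 kg/kg → 0.0159 × 6000 / 9.8 = 9.73 mm
Layer 780–640 hPa: Δp = 140 hPa = 14000 Pa, q̄ = 0.00797 kg/kg → 0.00797 × 14000 / 9.8 = 11.39 mm
Layer 640–550 hPa: Δp = 90 hPa = 9000 Pa, q̄ = 0.00603 kg/kg → 0.00603 × 9000 / 9.8 = 5.54 mm
Layer 550–300 hPa: Δp = 250 hPa = 25000 Pa, q̄ = 0.00178 kg/kg → 0.00178 × 25000 / 9.8 = 4.54 mm
PW = 40.97 + 9.73 + 11.39 + 5.54 + 4.54 = 72.17 ≈ 72.2 mm.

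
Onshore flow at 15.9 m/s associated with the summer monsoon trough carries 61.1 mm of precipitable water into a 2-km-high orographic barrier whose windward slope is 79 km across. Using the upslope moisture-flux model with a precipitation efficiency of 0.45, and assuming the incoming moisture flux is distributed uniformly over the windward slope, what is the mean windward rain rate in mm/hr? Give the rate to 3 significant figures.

Incoming column moisture flux per unit ridge length: F = V × PW = 15.9 × 61.1 = 971.49 mm·m/s.
Spread over the 79 km slope with efficiency ε = 0.45: R = ε·F/W = 0.45 × 971.49 / 79000 m = 5.534e-03 mm/s.
R = 5.534e-03 × 3600 = 19.9 mm/hr.

R ≈ 19.9 mm/hr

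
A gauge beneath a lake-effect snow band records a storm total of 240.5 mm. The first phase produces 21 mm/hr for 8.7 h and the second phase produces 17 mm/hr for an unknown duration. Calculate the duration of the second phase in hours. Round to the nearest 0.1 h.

duration ≈ 3.4 h

Known phases: 21 × 8.7 = 182.7 mm.
Remaining depth = 240.5 − 182.7 = 57.8 mm.
Duration = 57.8 / 17 = 3.4 h.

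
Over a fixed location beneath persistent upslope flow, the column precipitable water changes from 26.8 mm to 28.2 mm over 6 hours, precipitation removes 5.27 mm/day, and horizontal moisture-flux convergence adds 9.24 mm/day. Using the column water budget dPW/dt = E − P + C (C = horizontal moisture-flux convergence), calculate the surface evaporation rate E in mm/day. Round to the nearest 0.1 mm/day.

dPW/dt = (28.2 − 26.8) mm / (6/24 day) = +5.600 mm/day.
E = dPW/dt + P − C = (+5.600) + 5.27 − (9.24) = 1.6 mm/day.

E ≈ 1.6 mm/day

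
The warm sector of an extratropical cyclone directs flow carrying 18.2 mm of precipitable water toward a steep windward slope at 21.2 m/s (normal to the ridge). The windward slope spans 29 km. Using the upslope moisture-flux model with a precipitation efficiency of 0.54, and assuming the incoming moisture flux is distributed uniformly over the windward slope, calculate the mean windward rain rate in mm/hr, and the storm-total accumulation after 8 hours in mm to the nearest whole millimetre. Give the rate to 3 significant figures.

R ≈ 25.9 mm/hr; total ≈ 207 mm

Incoming column moisture flux per unit ridge length: F = V × PW = 21.2 × 18.2 = 385.84 mm·m/s.
Spread over the 29 km slope with efficiency ε = 0.54: R = ε·F/W = 0.54 × 385.84 / 29000 m = 7.185e-03 mm/s.
R = 7.185e-03 × 3600 = 25.9 mm/hr.
Over 8 h: total = 25.9 × 8 = 207.2 ≈ 207 mm.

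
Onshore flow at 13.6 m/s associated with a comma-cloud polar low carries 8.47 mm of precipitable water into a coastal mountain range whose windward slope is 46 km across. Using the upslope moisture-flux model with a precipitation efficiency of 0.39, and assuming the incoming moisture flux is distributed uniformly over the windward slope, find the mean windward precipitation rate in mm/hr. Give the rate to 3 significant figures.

Incoming column moisture flux per unit ridge length: F = V × PW = 13.6 × 8.47 = 115.192 mm·m/s.
Spread over the 46 km slope with efficiency ε = 0.39: R = ε·F/W = 0.39 × 115.192 / 46000 m = 9.766e-04 mm/s.
R = 9.766e-04 × 3600 = 3.52 mm/hr.

R ≈ 3.52 mm/hr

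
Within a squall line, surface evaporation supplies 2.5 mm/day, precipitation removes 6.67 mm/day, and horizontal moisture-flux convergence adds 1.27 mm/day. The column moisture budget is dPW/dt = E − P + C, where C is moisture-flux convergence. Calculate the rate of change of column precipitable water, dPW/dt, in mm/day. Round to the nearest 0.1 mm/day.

dPW/dt ≈ -2.9 mm/day

dPW/dt = E − P + C = 2.5 − 6.67 + (1.27) = -2.9 mm/day.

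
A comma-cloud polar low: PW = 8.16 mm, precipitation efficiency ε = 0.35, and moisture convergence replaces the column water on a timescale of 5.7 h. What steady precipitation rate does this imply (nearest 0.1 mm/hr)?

R ≈ 0.5 mm/hr

Each overturning extracts ε × PW = 0.35 × 8.16 = 2.856 mm.
Rate = ε·PW / τ = 2.856 / 5.7 h = 0.5 mm/hr.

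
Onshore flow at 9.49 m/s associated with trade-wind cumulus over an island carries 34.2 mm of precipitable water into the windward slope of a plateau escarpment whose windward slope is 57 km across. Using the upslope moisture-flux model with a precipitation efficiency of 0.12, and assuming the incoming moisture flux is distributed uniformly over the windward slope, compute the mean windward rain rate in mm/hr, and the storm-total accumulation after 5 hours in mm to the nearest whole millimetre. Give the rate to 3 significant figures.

Incoming column moisture flux per unit ridge length: F = V × PW = 9.49 × 34.2 = 324.558 mm·m/s.
Spread over the 57 km slope with efficiency ε = 0.12: R = ε·F/W = 0.12 × 324.558 / 57000 m = 6.833e-04 mm/s.
R = 6.833e-04 × 3600 = 2.46 mm/hr.
Over 5 h: total = 2.46 × 5 = 12.3 ≈ 12 mm.

R ≈ 2.46 mm/hr; total ≈ 12 mm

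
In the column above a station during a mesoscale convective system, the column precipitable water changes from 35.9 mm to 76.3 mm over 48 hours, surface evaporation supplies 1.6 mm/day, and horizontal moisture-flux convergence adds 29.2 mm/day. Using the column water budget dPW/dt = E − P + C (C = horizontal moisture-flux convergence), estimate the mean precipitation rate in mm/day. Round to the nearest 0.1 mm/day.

P ≈ 10.6 mm/day

dPW/dt = (76.3 − 35.9) mm / (48/24 day) = +20.200 mm/day.
P = E + C − dPW/dt = 1.6 + (29.2) − (+20.200) = 10.6 mm/day.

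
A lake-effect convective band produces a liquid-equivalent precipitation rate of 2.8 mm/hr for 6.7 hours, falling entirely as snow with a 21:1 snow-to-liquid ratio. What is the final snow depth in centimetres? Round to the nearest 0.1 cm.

Liquid-equivalent depth = 2.8 × 6.7 = 18.76 mm.
Snow depth = 18.76 mm × 21 = 393.96 mm = 39.4 cm.

snow depth ≈ 39.4 cm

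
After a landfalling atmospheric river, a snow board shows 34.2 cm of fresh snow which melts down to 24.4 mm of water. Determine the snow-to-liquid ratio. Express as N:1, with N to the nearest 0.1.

Ratio = snow depth / SWE = 342 mm / 24.4 mm = 14.0, i.e. 14.0:1.

ratio ≈ 14.0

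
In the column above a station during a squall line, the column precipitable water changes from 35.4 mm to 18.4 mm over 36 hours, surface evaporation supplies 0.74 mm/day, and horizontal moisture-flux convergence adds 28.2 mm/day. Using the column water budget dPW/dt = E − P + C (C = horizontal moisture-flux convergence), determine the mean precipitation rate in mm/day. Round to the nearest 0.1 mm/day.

dPW/dt = (18.4 − 35.4) mm / (36/24 day) = -11.333 mm/day.
P = E + C − dPW/dt = 0.74 + (28.2) − (-11.333) = 40.3 mm/day.

P ≈ 40.3 mm/day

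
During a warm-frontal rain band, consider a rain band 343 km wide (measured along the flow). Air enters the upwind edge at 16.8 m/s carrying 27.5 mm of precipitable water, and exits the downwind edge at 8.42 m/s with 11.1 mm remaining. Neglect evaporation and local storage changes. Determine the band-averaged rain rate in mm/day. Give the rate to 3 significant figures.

Column moisture flux per unit crosswind length is F = V × PW.
Inflow: F_in = 16.8 × 27.5 = 462 mm·m/s
Outflow: F_out = 8.42 × 11.1 = 93.462 mm·m/s
Steady-state rate R = (F_in − F_out)/L = (462 − 93.462) / 343000 m = 1.074e-03 mm/s.
R = 1.074e-03 × 3600 × 24 = 92.8 mm/day.

R ≈ 92.8 mm/day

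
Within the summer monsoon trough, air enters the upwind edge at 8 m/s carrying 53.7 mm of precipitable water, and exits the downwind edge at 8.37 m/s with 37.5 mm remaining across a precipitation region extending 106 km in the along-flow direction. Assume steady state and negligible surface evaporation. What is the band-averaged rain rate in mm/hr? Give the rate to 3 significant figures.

Column moisture flux per unit crosswind length is F = V × PW.
Inflow: F_in = 8 × 53.7 = 429.6 mm·m/s
Outflow: F_out = 8.37 × 37.5 = 313.875 mm·m/s
Steady-state rate R = (F_in − F_out)/L = (429.6 − 313.875) / 106000 m = 1.092e-03 mm/s.
R = 1.092e-03 × 3600 = 3.93 mm/hr.

R ≈ 3.93 mm/hr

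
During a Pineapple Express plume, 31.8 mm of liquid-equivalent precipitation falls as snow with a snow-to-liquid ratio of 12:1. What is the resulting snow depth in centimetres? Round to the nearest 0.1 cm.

snow depth ≈ 38.2 cm

Snow depth = liquid × ratio = 31.8 mm × 12 = 381.6 mm = 38.2 cm.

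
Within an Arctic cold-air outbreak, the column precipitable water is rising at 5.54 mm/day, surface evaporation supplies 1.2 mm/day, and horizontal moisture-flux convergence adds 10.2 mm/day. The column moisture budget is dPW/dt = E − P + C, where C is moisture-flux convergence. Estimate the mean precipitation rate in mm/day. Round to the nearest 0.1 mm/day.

dPW/dt = +5.54 mm/day.
P = E + C − dPW/dt = 1.2 + (10.2) − (+5.54) = 5.9 mm/day.

P ≈ 5.9 mm/day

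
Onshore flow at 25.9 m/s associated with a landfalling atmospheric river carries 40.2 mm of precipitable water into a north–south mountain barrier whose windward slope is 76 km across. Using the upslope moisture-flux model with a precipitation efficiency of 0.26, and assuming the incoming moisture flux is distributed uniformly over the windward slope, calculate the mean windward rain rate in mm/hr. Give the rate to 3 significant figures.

R ≈ 12.8 mm/hr

Incoming column moisture flux per unit ridge length: F = V × PW = 25.9 × 40.2 = 1041.18 mm·m/s.
Spread over the 76 km slope with efficiency ε = 0.26: R = ε·F/W = 0.26 × 1041.18 / 76000 m = 3.562e-03 mm/s.
R = 3.562e-03 × 3600 = 12.8 mm/hr.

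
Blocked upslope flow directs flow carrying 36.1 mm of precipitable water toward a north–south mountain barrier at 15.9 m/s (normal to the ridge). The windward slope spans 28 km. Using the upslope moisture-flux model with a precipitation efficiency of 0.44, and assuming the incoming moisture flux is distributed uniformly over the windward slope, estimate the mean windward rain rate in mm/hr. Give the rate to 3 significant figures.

R ≈ 32.5 mm/hr

Incoming column moisture flux per unit ridge length: F = V × PW = 15.9 × 36.1 = 573.99 mm·m/s.
Spread over the 28 km slope with efficiency ε = 0.44: R = ε·F/W = 0.44 × 573.99 / 28000 m = 9.020e-03 mm/s.
R = 9.020e-03 × 3600 = 32.5 mm/hr.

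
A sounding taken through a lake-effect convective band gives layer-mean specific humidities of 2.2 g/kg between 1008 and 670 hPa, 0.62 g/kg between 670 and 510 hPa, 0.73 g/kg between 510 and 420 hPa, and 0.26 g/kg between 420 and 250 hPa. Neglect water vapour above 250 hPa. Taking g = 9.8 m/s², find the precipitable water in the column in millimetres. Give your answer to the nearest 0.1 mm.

Precipitable water is the column-integrated vapour mass per unit area: PW = (1/g) Σ q̄ Δp, with q in kg/kg and Δp in Pa (1 kg/m² of water = 1 mm).
Layer 1008–670 hPa: Δp = 338 hPa = 33800 Pa, q̄ = 0.0022 kg/kg → 0.0022 × 33800 / 9.8 = 7.59 mm
Layer 670–510 hPa: Δp = 160 hPa = 16000 Pa, q̄ = 0.00062 kg/kg → 0.00062 × 16000 / 9.8 = 1.01 mm
Layer 510–420 hPa: Δp = 90 hPa = 9000 Pa, q̄ = 0.00073 kg/kg → 0.00073 × 9000 / 9.8 = 0.67 mm
Layer 420–250 hPa: Δp = 170 hPa = 17000 Pa, q̄ = 0.00026 kg/kg → 0.00026 × 17000 / 9.8 = 0.45 mm
PW = 7.59 + 1.01 + 0.67 + 0.45 = 9.72 ≈ 9.7 mm.

PW ≈ 9.7 mm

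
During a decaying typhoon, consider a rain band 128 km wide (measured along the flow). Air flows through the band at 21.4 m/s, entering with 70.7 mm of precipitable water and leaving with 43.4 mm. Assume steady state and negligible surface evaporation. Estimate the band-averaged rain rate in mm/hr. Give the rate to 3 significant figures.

Column moisture flux per unit crosswind length is F = V × PW.
Inflow: F_in = 21.4 × 70.7 = 1512.98 mm·m/s
Outflow: F_out = 21.4 × 43.4 = 928.76 mm·m/s
Steady-state rate R = (F_in − F_out)/L = (1512.98 − 928.76) / 128000 m = 4.564e-03 mm/s.
R = 4.564e-03 × 3600 = 16.4 mm/hr.

R ≈ 16.4 mm/hr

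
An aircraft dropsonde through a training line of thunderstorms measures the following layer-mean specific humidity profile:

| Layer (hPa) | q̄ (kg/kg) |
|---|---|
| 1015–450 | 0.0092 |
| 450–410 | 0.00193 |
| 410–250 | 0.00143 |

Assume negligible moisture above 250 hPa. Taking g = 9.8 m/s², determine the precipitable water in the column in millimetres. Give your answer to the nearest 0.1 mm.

PW ≈ 56.2 mm

Precipitable water is the column-integrated vapour mass per unit area: PW = (1/g) Σ q̄ Δp, with q in kg/kg and Δp in Pa (1 kg/m² of water = 1 mm).
Layer 1015–450 hPa: Δp = 565 hPa = 56500 Pa, q̄ = 0.0092 kg/kg → 0.0092 × 56500 / 9.8 = 53.04 mm
Layer 450–410 hPa: Δp = 40 hPa = 4000 Pa, q̄ = 0.00193 kg/kg → 0.00193 × 4000 / 9.8 = 0.79 mm
Layer 410–250 hPa: Δp = 160 hPa = 16000 Pa, q̄ = 0.00143 kg/kg → 0.00143 × 16000 / 9.8 = 2.33 mm
PW = 53.04 + 0.79 + 2.33 = 56.16 ≈ 56.2 mm.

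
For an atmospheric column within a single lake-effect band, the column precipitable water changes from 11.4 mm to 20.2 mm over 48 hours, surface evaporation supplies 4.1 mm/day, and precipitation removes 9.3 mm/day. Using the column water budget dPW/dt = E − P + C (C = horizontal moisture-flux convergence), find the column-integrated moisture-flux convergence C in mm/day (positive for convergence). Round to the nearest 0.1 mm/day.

C ≈ 9.6 mm/day

dPW/dt = (20.2 − 11.4) mm / (48/24 day) = +4.400 mm/day.
C = dPW/dt − E + P = (+4.400) − 4.1 + 9.3 = 9.6 mm/day.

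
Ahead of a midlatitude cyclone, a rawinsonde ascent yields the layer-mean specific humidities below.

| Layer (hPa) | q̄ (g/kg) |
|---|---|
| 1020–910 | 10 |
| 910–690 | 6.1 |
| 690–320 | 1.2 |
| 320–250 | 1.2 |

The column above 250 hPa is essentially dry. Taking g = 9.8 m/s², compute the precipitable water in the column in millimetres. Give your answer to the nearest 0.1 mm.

PW ≈ 30.3 mm

Precipitable water is the column-integrated vapour mass per unit area: PW = (1/g) Σ q̄ Δp, with q in kg/kg and Δp in Pa (1 kg/m² of water = 1 mm).
Layer 1020–910 hPa: Δp = 110 hPa = 11000 Pa, q̄ = 0.01 kg/kg → 0.01 × 11000 / 9.8 = 11.22 mm
Layer 910–690 hPa: Δp = 220 hPa = 22000 Pa, q̄ = 0.0061 kg/kg → 0.0061 × 22000 / 9.8 = 13.69 mm
Layer 690–320 hPa: Δp = 370 hPa = 37000 Pa, q̄ = 0.0012 kg/kg → 0.0012 × 37000 / 9.8 = 4.53 mm
Layer 320–250 hPa: Δp = 70 hPa = 7000 Pa, q̄ = 0.0012 kg/kg → 0.0012 × 7000 / 9.8 = 0.86 mm
PW = 11.22 + 13.69 + 4.53 + 0.86 = 30.30 ≈ 30.3 mm.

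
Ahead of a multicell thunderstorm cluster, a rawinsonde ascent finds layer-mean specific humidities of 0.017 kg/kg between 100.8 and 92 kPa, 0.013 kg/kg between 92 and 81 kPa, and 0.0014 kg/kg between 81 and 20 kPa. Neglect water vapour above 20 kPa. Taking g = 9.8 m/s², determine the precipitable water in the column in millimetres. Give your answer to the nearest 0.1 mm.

Precipitable water is the column-integrated vapour mass per unit area: PW = (1/g) Σ q̄ Δp, with q in kg/kg and Δp in Pa (1 kg/m² of water = 1 mm).
Layer 100.8–92 kPa: Δp = 88 hPa = 8800 Pa, q̄ = 0.017 kg/kg → 0.017 × 8800 / 9.8 = 15.27 mm
Layer 92–81 kPa: Δp = 110 hPa = 11000 Pa, q̄ = 0.013 kg/kg → 0.013 × 11000 / 9.8 = 14.59 mm
Layer 81–20 kPa: Δp = 610 hPa = 61000 Pa, q̄ = 0.0014 kg/kg → 0.0014 × 61000 / 9.8 = 8.71 mm
PW = 15.27 + 14.59 + 8.71 = 38.57 ≈ 38.6 mm.

PW ≈ 38.6 mm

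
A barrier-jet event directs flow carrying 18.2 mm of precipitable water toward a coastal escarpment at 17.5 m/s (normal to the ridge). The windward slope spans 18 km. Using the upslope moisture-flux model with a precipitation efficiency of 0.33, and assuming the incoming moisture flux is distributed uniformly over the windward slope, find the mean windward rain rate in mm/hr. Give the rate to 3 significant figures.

R ≈ 21.0 mm/hr

Incoming column moisture flux per unit ridge length: F = V × PW = 17.5 × 18.2 = 318.5 mm·m/s.
Spread over the 18 km slope with efficiency ε = 0.33: R = ε·F/W = 0.33 × 318.5 / 18000 m = 5.839e-03 mm/s.
R = 5.839e-03 × 3600 = 21.0 mm/hr.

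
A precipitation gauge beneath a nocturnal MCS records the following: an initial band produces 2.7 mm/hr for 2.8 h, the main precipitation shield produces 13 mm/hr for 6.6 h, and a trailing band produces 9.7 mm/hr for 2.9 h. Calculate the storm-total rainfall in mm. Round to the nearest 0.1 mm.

total ≈ 121.5 mm

Total = Σ Rᵢ Δtᵢ = 2.7 × 2.8 + 13 × 6.6 + 9.7 × 2.9
      = 7.56 + 85.8 + 28.13 = 121.5 mm.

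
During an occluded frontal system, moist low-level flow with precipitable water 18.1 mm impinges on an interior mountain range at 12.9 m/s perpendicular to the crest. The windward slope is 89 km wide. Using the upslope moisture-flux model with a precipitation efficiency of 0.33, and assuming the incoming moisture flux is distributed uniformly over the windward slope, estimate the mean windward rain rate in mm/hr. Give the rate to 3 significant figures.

Incoming column moisture flux per unit ridge length: F = V × PW = 12.9 × 18.1 = 233.49 mm·m/s.
Spread over the 89 km slope with efficiency ε = 0.33: R = ε·F/W = 0.33 × 233.49 / 89000 m = 8.657e-04 mm/s.
R = 8.657e-04 × 3600 = 3.12 mm/hr.

R ≈ 3.12 mm/hr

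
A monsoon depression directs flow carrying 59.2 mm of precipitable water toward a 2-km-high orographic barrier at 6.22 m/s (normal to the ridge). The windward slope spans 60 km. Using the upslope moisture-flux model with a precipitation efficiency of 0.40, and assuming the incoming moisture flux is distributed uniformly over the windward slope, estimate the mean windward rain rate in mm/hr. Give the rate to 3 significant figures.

R ≈ 8.84 mm/hr

Incoming column moisture flux per unit ridge length: F = V × PW = 6.22 × 59.2 = 368.224 mm·m/s.
Spread over the 60 km slope with efficiency ε = 0.40: R = ε·F/W = 0.40 × 368.224 / 60000 m = 2.455e-03 mm/s.
R = 2.455e-03 × 3600 = 8.84 mm/hr.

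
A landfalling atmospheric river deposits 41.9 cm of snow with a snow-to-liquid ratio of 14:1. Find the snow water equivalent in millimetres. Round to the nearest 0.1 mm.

SWE ≈ 29.9 mm

SWE = snow depth / ratio = 41.9 cm / 14 = 2.993 cm = 29.9 mm.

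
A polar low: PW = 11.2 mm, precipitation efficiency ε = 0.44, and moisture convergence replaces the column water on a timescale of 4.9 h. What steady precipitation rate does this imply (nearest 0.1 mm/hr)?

Each overturning extracts ε × PW = 0.44 × 11.2 = 4.928 mm.
Rate = ε·PW / τ = 4.928 / 4.9 h = 1.0 mm/hr.

R ≈ 1.0 mm/hr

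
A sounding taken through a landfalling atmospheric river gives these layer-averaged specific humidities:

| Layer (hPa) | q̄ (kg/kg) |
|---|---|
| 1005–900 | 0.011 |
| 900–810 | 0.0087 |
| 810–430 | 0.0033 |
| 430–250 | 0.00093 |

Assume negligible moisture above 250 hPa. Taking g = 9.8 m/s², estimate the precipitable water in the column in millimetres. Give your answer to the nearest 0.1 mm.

PW ≈ 34.3 mm

Precipitable water is the column-integrated vapour mass per unit area: PW = (1/g) Σ q̄ Δp, with q in kg/kg and Δp in Pa (1 kg/m² of water = 1 mm).
Layer 1005–900 hPa: Δp = 105 hPa = 10500 Pa, q̄ = 0.011 kg/kg → 0.011 × 10500 / 9.8 = 11.79 mm
Layer 900–810 hPa: Δp = 90 hPa = 9000 Pa, q̄ = 0.0087 kg/kg → 0.0087 × 9000 / 9.8 = 7.99 mm
Layer 810–430 hPa: Δp = 380 hPa = 38000 Pa, q̄ = 0.0033 kg/kg → 0.0033 × 38000 / 9.8 = 12.80 mm
Layer 430–250 hPa: Δp = 180 hPa = 18000 Pa, q̄ = 0.00093 kg/kg → 0.00093 × 18000 / 9.8 = 1.71 mm
PW = 11.79 + 7.99 + 12.80 + 1.71 = 34.29 ≈ 34.3 mm.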